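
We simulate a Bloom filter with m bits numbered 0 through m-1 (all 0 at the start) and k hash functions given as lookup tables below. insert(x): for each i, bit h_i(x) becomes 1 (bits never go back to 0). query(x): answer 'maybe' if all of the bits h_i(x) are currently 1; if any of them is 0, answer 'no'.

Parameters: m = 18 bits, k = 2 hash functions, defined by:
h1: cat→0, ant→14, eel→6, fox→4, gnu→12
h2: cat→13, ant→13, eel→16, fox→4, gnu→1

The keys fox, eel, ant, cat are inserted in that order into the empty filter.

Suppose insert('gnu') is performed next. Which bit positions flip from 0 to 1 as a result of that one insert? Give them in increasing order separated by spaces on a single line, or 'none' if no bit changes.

Answer: 1 12

Derivation:
Start: bits=000000000000000000
After insert 'fox': sets bits 4 -> bits=000010000000000000
After insert 'eel': sets bits 6 16 -> bits=000010100000000010
After insert 'ant': sets bits 13 14 -> bits=000010100000011010
After insert 'cat': sets bits 0 13 -> bits=100010100000011010
insert 'gnu' would touch bits 1 12; currently bit1=0, bit12=0
Bits that are 0 among those (would change 0->1): 1 12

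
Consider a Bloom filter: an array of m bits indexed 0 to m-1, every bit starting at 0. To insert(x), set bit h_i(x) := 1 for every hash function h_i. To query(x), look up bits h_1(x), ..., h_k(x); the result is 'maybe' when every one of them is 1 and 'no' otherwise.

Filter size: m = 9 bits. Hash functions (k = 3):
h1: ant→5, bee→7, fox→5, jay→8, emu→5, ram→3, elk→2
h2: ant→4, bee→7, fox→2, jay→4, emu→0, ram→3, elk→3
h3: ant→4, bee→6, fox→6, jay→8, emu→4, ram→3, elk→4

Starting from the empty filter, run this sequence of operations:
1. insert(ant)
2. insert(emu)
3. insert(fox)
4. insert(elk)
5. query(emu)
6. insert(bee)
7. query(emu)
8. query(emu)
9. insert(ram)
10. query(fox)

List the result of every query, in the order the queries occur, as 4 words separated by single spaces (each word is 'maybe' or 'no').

Start: bits=000000000
Op 1: insert ant -> sets bits 4 5 -> bits=000011000
Op 2: insert emu -> sets bits 0 4 5 -> bits=100011000
Op 3: insert fox -> sets bits 2 5 6 -> bits=101011100
Op 4: insert elk -> sets bits 2 3 4 -> bits=101111100
Op 5: query emu -> checks bit0=1, bit4=1, bit5=1 (all 1) -> maybe
Op 6: insert bee -> sets bits 6 7 -> bits=101111110
Op 7: query emu -> checks bit0=1, bit4=1, bit5=1 (all 1) -> maybe
Op 8: query emu -> checks bit0=1, bit4=1, bit5=1 (all 1) -> maybe
Op 9: insert ram -> sets bits 3 -> bits=101111110
Op 10: query fox -> checks bit2=1, bit5=1, bit6=1 (all 1) -> maybe
Query results in order: maybe maybe maybe maybe

Answer: maybe maybe maybe maybe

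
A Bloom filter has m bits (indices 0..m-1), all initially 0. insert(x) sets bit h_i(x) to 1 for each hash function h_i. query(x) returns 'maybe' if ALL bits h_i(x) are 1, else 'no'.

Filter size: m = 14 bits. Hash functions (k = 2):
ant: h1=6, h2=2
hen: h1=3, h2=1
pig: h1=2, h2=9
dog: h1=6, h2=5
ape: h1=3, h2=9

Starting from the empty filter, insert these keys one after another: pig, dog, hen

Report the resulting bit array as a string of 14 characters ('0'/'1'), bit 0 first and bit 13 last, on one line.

Start: bits=00000000000000
After insert 'pig': sets bits 2 9 -> bits=00100000010000
After insert 'dog': sets bits 5 6 -> bits=00100110010000
After insert 'hen': sets bits 1 3 -> bits=01110110010000

Answer: 01110110010000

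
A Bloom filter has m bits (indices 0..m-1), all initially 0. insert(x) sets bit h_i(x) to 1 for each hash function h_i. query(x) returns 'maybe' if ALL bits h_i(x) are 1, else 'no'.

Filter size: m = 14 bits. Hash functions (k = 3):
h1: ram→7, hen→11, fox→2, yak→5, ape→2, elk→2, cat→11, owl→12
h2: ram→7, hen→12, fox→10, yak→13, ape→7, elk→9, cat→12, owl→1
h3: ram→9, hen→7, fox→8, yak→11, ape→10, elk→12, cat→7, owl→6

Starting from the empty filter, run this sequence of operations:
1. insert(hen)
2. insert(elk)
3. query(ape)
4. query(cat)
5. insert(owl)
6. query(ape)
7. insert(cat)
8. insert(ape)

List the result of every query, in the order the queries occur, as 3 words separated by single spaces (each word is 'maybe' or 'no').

Answer: no maybe no

Derivation:
Start: bits=00000000000000
Op 1: insert hen -> sets bits 7 11 12 -> bits=00000001000110
Op 2: insert elk -> sets bits 2 9 12 -> bits=00100001010110
Op 3: query ape -> checks bit2=1, bit7=1, bit10=0 (has a 0) -> no
Op 4: query cat -> checks bit7=1, bit11=1, bit12=1 (all 1) -> maybe
Op 5: insert owl -> sets bits 1 6 12 -> bits=01100011010110
Op 6: query ape -> checks bit2=1, bit7=1, bit10=0 (has a 0) -> no
Op 7: insert cat -> sets bits 7 11 12 -> bits=01100011010110
Op 8: insert ape -> sets bits 2 7 10 -> bits=01100011011110
Query results in order: no maybe no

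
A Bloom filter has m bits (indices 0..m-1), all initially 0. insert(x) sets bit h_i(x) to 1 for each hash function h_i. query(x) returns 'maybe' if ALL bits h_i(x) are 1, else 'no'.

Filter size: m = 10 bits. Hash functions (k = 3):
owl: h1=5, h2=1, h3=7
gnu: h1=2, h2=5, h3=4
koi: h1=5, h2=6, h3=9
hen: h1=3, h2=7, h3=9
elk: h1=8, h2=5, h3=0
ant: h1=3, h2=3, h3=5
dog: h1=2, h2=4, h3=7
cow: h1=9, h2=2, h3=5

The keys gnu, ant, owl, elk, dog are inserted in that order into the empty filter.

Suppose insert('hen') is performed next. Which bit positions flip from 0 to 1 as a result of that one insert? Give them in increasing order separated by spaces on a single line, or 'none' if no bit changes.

Answer: 9

Derivation:
Start: bits=0000000000
After insert 'gnu': sets bits 2 4 5 -> bits=0010110000
After insert 'ant': sets bits 3 5 -> bits=0011110000
After insert 'owl': sets bits 1 5 7 -> bits=0111110100
After insert 'elk': sets bits 0 5 8 -> bits=1111110110
After insert 'dog': sets bits 2 4 7 -> bits=1111110110
insert 'hen' would touch bits 3 7 9; currently bit3=1, bit7=1, bit9=0
Bits that are 0 among those (would change 0->1): 9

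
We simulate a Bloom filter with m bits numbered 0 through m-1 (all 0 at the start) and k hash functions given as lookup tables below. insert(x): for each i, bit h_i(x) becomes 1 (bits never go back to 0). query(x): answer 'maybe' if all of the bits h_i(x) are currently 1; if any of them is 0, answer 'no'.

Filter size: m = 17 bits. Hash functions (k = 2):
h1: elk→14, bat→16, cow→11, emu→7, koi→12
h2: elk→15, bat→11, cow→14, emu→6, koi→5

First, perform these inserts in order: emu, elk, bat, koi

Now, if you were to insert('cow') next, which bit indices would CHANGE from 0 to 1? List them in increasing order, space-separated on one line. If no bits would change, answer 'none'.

Start: bits=00000000000000000
After insert 'emu': sets bits 6 7 -> bits=00000011000000000
After insert 'elk': sets bits 14 15 -> bits=00000011000000110
After insert 'bat': sets bits 11 16 -> bits=00000011000100111
After insert 'koi': sets bits 5 12 -> bits=00000111000110111
insert 'cow' would touch bits 11 14; currently bit11=1, bit14=1
Bits that are 0 among those (would change 0->1): none

Answer: none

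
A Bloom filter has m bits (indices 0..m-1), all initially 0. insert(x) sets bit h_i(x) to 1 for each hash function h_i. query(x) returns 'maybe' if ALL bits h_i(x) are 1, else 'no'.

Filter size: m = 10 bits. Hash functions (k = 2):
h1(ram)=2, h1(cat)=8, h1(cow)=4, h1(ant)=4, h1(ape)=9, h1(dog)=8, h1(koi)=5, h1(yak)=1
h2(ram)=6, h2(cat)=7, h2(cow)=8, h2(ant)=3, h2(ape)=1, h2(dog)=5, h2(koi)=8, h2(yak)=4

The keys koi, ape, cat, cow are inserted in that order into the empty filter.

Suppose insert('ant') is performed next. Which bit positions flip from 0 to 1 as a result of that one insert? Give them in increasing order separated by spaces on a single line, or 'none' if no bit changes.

Start: bits=0000000000
After insert 'koi': sets bits 5 8 -> bits=0000010010
After insert 'ape': sets bits 1 9 -> bits=0100010011
After insert 'cat': sets bits 7 8 -> bits=0100010111
After insert 'cow': sets bits 4 8 -> bits=0100110111
insert 'ant' would touch bits 3 4; currently bit3=0, bit4=1
Bits that are 0 among those (would change 0->1): 3

Answer: 3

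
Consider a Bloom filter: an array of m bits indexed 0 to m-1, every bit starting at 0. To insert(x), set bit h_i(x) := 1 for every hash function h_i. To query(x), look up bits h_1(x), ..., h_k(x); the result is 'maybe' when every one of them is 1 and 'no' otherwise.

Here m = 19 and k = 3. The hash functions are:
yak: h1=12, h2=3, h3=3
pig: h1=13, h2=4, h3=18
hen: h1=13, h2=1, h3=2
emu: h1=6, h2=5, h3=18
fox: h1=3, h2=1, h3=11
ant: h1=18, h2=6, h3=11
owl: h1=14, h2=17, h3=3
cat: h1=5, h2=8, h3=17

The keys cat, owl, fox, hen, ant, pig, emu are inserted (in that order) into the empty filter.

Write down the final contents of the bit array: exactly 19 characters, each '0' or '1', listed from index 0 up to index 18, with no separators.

Answer: 0111111010010110011

Derivation:
Start: bits=0000000000000000000
After insert 'cat': sets bits 5 8 17 -> bits=0000010010000000010
After insert 'owl': sets bits 3 14 17 -> bits=0001010010000010010
After insert 'fox': sets bits 1 3 11 -> bits=0101010010010010010
After insert 'hen': sets bits 1 2 13 -> bits=0111010010010110010
After insert 'ant': sets bits 6 11 18 -> bits=0111011010010110011
After insert 'pig': sets bits 4 13 18 -> bits=0111111010010110011
After insert 'emu': sets bits 5 6 18 -> bits=0111111010010110011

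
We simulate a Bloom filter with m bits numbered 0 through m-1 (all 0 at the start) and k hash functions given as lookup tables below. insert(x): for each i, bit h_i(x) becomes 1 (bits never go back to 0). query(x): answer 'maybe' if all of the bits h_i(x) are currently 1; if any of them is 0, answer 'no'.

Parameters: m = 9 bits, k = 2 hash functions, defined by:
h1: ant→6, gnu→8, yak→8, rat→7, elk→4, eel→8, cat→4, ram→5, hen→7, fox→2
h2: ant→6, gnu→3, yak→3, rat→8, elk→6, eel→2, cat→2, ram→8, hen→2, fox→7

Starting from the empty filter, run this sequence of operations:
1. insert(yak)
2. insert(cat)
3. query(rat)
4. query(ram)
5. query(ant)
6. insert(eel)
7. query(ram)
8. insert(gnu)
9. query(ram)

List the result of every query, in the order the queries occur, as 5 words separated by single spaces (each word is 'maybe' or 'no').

Answer: no no no no no

Derivation:
Start: bits=000000000
Op 1: insert yak -> sets bits 3 8 -> bits=000100001
Op 2: insert cat -> sets bits 2 4 -> bits=001110001
Op 3: query rat -> checks bit7=0, bit8=1 (has a 0) -> no
Op 4: query ram -> checks bit5=0, bit8=1 (has a 0) -> no
Op 5: query ant -> checks bit6=0 (has a 0) -> no
Op 6: insert eel -> sets bits 2 8 -> bits=001110001
Op 7: query ram -> checks bit5=0, bit8=1 (has a 0) -> no
Op 8: insert gnu -> sets bits 3 8 -> bits=001110001
Op 9: query ram -> checks bit5=0, bit8=1 (has a 0) -> no
Query results in order: no no no no no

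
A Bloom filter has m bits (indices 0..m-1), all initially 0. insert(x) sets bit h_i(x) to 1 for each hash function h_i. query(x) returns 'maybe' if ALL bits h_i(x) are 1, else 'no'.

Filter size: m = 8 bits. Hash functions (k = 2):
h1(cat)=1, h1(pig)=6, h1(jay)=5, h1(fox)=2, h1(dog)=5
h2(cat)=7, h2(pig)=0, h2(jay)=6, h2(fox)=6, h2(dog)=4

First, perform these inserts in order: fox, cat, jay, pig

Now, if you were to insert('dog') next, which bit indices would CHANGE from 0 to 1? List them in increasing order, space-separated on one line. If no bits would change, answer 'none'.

Answer: 4

Derivation:
Start: bits=00000000
After insert 'fox': sets bits 2 6 -> bits=00100010
After insert 'cat': sets bits 1 7 -> bits=01100011
After insert 'jay': sets bits 5 6 -> bits=01100111
After insert 'pig': sets bits 0 6 -> bits=11100111
insert 'dog' would touch bits 4 5; currently bit4=0, bit5=1
Bits that are 0 among those (would change 0->1): 4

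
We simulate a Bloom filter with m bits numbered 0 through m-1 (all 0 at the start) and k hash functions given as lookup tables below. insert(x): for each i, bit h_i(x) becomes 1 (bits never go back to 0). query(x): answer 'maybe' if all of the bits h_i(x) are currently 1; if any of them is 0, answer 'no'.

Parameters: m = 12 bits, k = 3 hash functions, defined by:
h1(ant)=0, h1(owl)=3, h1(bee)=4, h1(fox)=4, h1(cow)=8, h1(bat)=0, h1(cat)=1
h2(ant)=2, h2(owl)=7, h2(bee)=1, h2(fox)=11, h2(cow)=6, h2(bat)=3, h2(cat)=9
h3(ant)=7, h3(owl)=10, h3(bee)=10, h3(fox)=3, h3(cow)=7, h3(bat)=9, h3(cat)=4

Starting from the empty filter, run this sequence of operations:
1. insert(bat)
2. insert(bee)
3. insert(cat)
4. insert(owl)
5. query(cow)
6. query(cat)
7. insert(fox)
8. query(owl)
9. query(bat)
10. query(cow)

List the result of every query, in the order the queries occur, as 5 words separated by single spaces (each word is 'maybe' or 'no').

Start: bits=000000000000
Op 1: insert bat -> sets bits 0 3 9 -> bits=100100000100
Op 2: insert bee -> sets bits 1 4 10 -> bits=110110000110
Op 3: insert cat -> sets bits 1 4 9 -> bits=110110000110
Op 4: insert owl -> sets bits 3 7 10 -> bits=110110010110
Op 5: query cow -> checks bit6=0, bit7=1, bit8=0 (has a 0) -> no
Op 6: query cat -> checks bit1=1, bit4=1, bit9=1 (all 1) -> maybe
Op 7: insert fox -> sets bits 3 4 11 -> bits=110110010111
Op 8: query owl -> checks bit3=1, bit7=1, bit10=1 (all 1) -> maybe
Op 9: query bat -> checks bit0=1, bit3=1, bit9=1 (all 1) -> maybe
Op 10: query cow -> checks bit6=0, bit7=1, bit8=0 (has a 0) -> no
Query results in order: no maybe maybe maybe no

Answer: no maybe maybe maybe no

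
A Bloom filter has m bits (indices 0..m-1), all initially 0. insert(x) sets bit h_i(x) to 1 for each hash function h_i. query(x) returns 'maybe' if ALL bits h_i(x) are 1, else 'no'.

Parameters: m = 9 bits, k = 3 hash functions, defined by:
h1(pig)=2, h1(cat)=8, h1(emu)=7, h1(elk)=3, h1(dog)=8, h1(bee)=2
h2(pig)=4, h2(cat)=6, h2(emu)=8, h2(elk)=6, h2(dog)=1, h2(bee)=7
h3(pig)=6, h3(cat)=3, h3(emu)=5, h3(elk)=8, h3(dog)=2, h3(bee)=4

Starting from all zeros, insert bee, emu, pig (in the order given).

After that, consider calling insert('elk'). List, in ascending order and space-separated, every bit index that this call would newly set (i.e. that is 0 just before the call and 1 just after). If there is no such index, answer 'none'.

Start: bits=000000000
After insert 'bee': sets bits 2 4 7 -> bits=001010010
After insert 'emu': sets bits 5 7 8 -> bits=001011011
After insert 'pig': sets bits 2 4 6 -> bits=001011111
insert 'elk' would touch bits 3 6 8; currently bit3=0, bit6=1, bit8=1
Bits that are 0 among those (would change 0->1): 3

Answer: 3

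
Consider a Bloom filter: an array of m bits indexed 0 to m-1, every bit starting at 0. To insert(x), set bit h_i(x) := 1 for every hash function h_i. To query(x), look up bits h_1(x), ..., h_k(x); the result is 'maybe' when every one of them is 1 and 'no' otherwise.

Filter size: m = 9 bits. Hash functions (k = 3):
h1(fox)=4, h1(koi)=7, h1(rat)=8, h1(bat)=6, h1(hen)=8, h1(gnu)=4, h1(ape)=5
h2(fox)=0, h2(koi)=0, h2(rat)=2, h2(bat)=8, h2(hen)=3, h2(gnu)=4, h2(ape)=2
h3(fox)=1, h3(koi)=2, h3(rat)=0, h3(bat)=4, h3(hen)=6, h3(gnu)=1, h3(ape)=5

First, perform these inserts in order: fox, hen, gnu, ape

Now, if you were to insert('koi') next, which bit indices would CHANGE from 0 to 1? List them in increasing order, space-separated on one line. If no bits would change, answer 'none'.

Start: bits=000000000
After insert 'fox': sets bits 0 1 4 -> bits=110010000
After insert 'hen': sets bits 3 6 8 -> bits=110110101
After insert 'gnu': sets bits 1 4 -> bits=110110101
After insert 'ape': sets bits 2 5 -> bits=111111101
insert 'koi' would touch bits 0 2 7; currently bit0=1, bit2=1, bit7=0
Bits that are 0 among those (would change 0->1): 7

Answer: 7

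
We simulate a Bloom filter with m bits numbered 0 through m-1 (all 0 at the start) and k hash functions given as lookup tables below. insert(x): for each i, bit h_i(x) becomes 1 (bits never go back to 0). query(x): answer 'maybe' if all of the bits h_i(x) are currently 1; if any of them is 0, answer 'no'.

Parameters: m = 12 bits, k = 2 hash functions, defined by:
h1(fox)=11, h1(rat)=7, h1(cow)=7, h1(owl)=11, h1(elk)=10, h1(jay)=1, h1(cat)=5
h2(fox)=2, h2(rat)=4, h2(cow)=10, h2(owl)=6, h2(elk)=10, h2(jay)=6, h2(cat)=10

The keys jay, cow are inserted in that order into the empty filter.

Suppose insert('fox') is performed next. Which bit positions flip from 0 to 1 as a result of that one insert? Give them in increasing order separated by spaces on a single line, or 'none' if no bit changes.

Answer: 2 11

Derivation:
Start: bits=000000000000
After insert 'jay': sets bits 1 6 -> bits=010000100000
After insert 'cow': sets bits 7 10 -> bits=010000110010
insert 'fox' would touch bits 2 11; currently bit2=0, bit11=0
Bits that are 0 among those (would change 0->1): 2 11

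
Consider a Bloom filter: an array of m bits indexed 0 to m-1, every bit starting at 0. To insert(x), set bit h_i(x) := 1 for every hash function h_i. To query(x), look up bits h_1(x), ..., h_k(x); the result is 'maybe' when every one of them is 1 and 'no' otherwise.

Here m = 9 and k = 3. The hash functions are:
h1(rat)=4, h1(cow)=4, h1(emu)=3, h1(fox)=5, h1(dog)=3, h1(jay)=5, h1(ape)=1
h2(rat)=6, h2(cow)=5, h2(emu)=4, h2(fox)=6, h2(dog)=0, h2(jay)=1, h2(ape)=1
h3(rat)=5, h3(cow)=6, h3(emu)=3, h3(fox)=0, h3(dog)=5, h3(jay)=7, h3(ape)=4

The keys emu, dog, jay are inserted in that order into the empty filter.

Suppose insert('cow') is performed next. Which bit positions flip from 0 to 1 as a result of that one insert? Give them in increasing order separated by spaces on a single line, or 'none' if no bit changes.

Answer: 6

Derivation:
Start: bits=000000000
After insert 'emu': sets bits 3 4 -> bits=000110000
After insert 'dog': sets bits 0 3 5 -> bits=100111000
After insert 'jay': sets bits 1 5 7 -> bits=110111010
insert 'cow' would touch bits 4 5 6; currently bit4=1, bit5=1, bit6=0
Bits that are 0 among those (would change 0->1): 6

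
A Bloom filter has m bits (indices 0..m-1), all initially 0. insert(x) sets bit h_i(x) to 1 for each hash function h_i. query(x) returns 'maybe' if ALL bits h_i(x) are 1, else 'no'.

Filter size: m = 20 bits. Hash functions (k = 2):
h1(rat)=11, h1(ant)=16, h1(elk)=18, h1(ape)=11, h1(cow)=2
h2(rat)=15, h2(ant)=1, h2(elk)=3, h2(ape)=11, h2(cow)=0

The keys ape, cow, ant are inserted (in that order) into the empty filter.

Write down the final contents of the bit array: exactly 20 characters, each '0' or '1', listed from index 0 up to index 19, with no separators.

Answer: 11100000000100001000

Derivation:
Start: bits=00000000000000000000
After insert 'ape': sets bits 11 -> bits=00000000000100000000
After insert 'cow': sets bits 0 2 -> bits=10100000000100000000
After insert 'ant': sets bits 1 16 -> bits=11100000000100001000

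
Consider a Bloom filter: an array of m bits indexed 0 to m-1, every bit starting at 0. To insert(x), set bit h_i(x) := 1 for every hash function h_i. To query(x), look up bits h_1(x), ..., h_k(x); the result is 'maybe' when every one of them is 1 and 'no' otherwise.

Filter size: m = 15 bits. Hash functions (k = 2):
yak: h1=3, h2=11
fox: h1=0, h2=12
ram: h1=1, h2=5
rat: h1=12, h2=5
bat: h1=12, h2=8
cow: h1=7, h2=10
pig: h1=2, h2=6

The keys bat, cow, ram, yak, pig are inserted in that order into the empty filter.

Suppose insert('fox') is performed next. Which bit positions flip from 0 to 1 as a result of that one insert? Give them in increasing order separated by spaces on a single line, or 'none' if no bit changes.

Answer: 0

Derivation:
Start: bits=000000000000000
After insert 'bat': sets bits 8 12 -> bits=000000001000100
After insert 'cow': sets bits 7 10 -> bits=000000011010100
After insert 'ram': sets bits 1 5 -> bits=010001011010100
After insert 'yak': sets bits 3 11 -> bits=010101011011100
After insert 'pig': sets bits 2 6 -> bits=011101111011100
insert 'fox' would touch bits 0 12; currently bit0=0, bit12=1
Bits that are 0 among those (would change 0->1): 0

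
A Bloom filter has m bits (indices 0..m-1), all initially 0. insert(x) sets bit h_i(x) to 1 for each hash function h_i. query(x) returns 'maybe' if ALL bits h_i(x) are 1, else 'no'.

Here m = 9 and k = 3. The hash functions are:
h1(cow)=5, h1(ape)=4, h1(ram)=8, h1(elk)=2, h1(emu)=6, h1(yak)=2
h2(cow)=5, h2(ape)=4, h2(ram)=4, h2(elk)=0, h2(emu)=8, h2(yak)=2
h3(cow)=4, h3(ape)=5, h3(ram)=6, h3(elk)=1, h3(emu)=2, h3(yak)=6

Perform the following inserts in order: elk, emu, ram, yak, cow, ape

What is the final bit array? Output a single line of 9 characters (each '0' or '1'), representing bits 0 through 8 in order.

Answer: 111011101

Derivation:
Start: bits=000000000
After insert 'elk': sets bits 0 1 2 -> bits=111000000
After insert 'emu': sets bits 2 6 8 -> bits=111000101
After insert 'ram': sets bits 4 6 8 -> bits=111010101
After insert 'yak': sets bits 2 6 -> bits=111010101
After insert 'cow': sets bits 4 5 -> bits=111011101
After insert 'ape': sets bits 4 5 -> bits=111011101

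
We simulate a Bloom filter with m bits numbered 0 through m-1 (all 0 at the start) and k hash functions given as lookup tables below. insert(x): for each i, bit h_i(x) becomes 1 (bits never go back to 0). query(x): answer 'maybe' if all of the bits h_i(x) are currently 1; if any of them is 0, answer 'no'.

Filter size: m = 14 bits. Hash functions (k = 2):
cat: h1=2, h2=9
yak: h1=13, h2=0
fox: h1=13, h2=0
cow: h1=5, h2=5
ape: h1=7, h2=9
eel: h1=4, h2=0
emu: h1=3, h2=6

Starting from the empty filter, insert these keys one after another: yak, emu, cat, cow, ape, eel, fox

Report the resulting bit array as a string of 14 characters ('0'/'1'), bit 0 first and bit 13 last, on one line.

Start: bits=00000000000000
After insert 'yak': sets bits 0 13 -> bits=10000000000001
After insert 'emu': sets bits 3 6 -> bits=10010010000001
After insert 'cat': sets bits 2 9 -> bits=10110010010001
After insert 'cow': sets bits 5 -> bits=10110110010001
After insert 'ape': sets bits 7 9 -> bits=10110111010001
After insert 'eel': sets bits 0 4 -> bits=10111111010001
After insert 'fox': sets bits 0 13 -> bits=10111111010001

Answer: 10111111010001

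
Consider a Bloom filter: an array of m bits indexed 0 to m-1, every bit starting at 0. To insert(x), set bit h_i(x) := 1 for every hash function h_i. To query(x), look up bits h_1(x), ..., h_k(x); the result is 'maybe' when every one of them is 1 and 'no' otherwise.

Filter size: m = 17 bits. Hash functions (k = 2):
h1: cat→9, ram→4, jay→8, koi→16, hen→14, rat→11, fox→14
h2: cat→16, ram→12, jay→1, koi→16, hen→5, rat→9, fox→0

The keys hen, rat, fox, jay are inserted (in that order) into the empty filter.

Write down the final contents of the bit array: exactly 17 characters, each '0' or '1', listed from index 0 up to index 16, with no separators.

Answer: 11000100110100100

Derivation:
Start: bits=00000000000000000
After insert 'hen': sets bits 5 14 -> bits=00000100000000100
After insert 'rat': sets bits 9 11 -> bits=00000100010100100
After insert 'fox': sets bits 0 14 -> bits=10000100010100100
After insert 'jay': sets bits 1 8 -> bits=11000100110100100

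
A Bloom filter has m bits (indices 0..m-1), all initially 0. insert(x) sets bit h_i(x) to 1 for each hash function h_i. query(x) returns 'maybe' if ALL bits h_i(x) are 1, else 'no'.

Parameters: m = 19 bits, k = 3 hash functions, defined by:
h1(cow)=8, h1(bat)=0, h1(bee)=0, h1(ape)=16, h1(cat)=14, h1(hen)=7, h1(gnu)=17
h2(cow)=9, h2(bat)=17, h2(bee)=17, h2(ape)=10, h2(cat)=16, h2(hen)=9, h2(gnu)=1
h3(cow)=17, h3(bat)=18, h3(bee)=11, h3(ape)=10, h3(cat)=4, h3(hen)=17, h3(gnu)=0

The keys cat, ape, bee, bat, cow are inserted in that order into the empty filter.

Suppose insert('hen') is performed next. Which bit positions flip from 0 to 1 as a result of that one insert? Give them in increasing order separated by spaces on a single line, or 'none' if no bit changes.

Start: bits=0000000000000000000
After insert 'cat': sets bits 4 14 16 -> bits=0000100000000010100
After insert 'ape': sets bits 10 16 -> bits=0000100000100010100
After insert 'bee': sets bits 0 11 17 -> bits=1000100000110010110
After insert 'bat': sets bits 0 17 18 -> bits=1000100000110010111
After insert 'cow': sets bits 8 9 17 -> bits=1000100011110010111
insert 'hen' would touch bits 7 9 17; currently bit7=0, bit9=1, bit17=1
Bits that are 0 among those (would change 0->1): 7

Answer: 7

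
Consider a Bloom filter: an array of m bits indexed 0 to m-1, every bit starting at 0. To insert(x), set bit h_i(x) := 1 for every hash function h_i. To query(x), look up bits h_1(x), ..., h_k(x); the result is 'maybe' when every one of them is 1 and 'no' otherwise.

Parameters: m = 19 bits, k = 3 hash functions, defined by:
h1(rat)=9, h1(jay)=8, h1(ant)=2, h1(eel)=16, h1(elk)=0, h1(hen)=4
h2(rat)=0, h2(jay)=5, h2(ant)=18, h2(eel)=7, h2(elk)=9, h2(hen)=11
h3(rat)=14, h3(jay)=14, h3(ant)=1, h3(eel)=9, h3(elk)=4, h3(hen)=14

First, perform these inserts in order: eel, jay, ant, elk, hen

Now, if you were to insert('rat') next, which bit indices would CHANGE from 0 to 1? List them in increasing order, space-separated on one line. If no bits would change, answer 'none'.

Answer: none

Derivation:
Start: bits=0000000000000000000
After insert 'eel': sets bits 7 9 16 -> bits=0000000101000000100
After insert 'jay': sets bits 5 8 14 -> bits=0000010111000010100
After insert 'ant': sets bits 1 2 18 -> bits=0110010111000010101
After insert 'elk': sets bits 0 4 9 -> bits=1110110111000010101
After insert 'hen': sets bits 4 11 14 -> bits=1110110111010010101
insert 'rat' would touch bits 0 9 14; currently bit0=1, bit9=1, bit14=1
Bits that are 0 among those (would change 0->1): none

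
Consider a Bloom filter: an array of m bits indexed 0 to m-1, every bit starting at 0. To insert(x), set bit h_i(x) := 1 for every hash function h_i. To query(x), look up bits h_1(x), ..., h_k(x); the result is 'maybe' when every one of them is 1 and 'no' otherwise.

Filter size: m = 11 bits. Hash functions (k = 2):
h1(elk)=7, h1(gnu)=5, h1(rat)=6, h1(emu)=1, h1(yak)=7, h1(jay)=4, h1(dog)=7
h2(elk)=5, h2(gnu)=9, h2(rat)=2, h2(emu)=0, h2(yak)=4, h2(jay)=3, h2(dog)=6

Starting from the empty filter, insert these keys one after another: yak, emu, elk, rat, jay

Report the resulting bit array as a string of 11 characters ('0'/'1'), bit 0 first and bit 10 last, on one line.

Start: bits=00000000000
After insert 'yak': sets bits 4 7 -> bits=00001001000
After insert 'emu': sets bits 0 1 -> bits=11001001000
After insert 'elk': sets bits 5 7 -> bits=11001101000
After insert 'rat': sets bits 2 6 -> bits=11101111000
After insert 'jay': sets bits 3 4 -> bits=11111111000

Answer: 11111111000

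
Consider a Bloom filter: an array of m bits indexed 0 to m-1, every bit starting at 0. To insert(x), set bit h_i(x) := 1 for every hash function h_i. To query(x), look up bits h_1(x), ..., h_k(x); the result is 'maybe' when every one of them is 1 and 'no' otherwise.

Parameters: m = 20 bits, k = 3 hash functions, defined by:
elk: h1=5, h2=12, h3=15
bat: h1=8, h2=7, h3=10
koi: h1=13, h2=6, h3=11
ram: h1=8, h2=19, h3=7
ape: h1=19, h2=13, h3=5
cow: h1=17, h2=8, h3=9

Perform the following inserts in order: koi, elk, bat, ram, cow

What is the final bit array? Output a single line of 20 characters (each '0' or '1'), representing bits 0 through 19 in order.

Answer: 00000111111111010101

Derivation:
Start: bits=00000000000000000000
After insert 'koi': sets bits 6 11 13 -> bits=00000010000101000000
After insert 'elk': sets bits 5 12 15 -> bits=00000110000111010000
After insert 'bat': sets bits 7 8 10 -> bits=00000111101111010000
After insert 'ram': sets bits 7 8 19 -> bits=00000111101111010001
After insert 'cow': sets bits 8 9 17 -> bits=00000111111111010101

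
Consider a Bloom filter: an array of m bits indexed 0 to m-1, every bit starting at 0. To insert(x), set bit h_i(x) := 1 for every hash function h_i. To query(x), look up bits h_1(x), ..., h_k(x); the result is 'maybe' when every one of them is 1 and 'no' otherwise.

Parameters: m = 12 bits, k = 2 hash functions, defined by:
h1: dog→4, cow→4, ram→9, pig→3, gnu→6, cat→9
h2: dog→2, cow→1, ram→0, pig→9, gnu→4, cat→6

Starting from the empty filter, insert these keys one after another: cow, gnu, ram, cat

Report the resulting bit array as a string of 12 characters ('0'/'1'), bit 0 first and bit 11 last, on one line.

Start: bits=000000000000
After insert 'cow': sets bits 1 4 -> bits=010010000000
After insert 'gnu': sets bits 4 6 -> bits=010010100000
After insert 'ram': sets bits 0 9 -> bits=110010100100
After insert 'cat': sets bits 6 9 -> bits=110010100100

Answer: 110010100100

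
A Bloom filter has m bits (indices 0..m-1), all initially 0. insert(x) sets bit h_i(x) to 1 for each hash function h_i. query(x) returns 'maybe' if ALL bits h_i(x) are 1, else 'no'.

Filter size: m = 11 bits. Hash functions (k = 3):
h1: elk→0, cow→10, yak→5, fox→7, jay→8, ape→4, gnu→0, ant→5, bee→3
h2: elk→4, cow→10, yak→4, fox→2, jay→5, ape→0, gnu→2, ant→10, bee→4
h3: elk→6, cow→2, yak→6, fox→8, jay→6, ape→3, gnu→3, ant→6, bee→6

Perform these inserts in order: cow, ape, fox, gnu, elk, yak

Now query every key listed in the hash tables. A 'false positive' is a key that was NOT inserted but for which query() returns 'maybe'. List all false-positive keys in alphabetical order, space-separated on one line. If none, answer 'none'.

Start: bits=00000000000
After insert 'cow': sets bits 2 10 -> bits=00100000001
After insert 'ape': sets bits 0 3 4 -> bits=10111000001
After insert 'fox': sets bits 2 7 8 -> bits=10111001101
After insert 'gnu': sets bits 0 2 3 -> bits=10111001101
After insert 'elk': sets bits 0 4 6 -> bits=10111011101
After insert 'yak': sets bits 4 5 6 -> bits=10111111101
Not inserted: ant bee jay — query each against bits=10111111101:
query ant: checks bit5=1, bit6=1, bit10=1 (all 1) -> maybe => FALSE POSITIVE
query bee: checks bit3=1, bit4=1, bit6=1 (all 1) -> maybe => FALSE POSITIVE
query jay: checks bit5=1, bit6=1, bit8=1 (all 1) -> maybe => FALSE POSITIVE
False positives (alphabetical): ant bee jay

Answer: ant bee jay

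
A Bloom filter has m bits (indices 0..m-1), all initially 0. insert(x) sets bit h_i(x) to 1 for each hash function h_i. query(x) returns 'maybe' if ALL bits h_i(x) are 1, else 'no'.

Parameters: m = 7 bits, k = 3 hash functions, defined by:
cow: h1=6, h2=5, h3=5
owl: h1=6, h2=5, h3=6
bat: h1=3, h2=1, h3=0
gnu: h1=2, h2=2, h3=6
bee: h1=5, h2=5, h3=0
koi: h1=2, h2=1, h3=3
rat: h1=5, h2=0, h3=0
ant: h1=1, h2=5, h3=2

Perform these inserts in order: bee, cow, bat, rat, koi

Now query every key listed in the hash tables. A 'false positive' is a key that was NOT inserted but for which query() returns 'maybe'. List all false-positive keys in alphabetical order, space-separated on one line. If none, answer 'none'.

Answer: ant gnu owl

Derivation:
Start: bits=0000000
After insert 'bee': sets bits 0 5 -> bits=1000010
After insert 'cow': sets bits 5 6 -> bits=1000011
After insert 'bat': sets bits 0 1 3 -> bits=1101011
After insert 'rat': sets bits 0 5 -> bits=1101011
After insert 'koi': sets bits 1 2 3 -> bits=1111011
Not inserted: ant gnu owl — query each against bits=1111011:
query ant: checks bit1=1, bit2=1, bit5=1 (all 1) -> maybe => FALSE POSITIVE
query gnu: checks bit2=1, bit6=1 (all 1) -> maybe => FALSE POSITIVE
query owl: checks bit5=1, bit6=1 (all 1) -> maybe => FALSE POSITIVE
False positives (alphabetical): ant gnu owl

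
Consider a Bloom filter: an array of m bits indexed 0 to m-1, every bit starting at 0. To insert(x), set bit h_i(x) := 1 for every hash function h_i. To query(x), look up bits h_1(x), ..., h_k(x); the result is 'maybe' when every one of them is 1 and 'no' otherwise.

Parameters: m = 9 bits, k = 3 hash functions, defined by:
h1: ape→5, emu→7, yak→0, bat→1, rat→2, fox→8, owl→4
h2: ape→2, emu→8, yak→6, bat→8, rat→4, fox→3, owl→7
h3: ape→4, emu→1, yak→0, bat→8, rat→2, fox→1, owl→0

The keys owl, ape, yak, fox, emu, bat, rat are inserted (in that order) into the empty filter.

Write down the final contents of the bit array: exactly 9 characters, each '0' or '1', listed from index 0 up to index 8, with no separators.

Answer: 111111111

Derivation:
Start: bits=000000000
After insert 'owl': sets bits 0 4 7 -> bits=100010010
After insert 'ape': sets bits 2 4 5 -> bits=101011010
After insert 'yak': sets bits 0 6 -> bits=101011110
After insert 'fox': sets bits 1 3 8 -> bits=111111111
After insert 'emu': sets bits 1 7 8 -> bits=111111111
After insert 'bat': sets bits 1 8 -> bits=111111111
After insert 'rat': sets bits 2 4 -> bits=111111111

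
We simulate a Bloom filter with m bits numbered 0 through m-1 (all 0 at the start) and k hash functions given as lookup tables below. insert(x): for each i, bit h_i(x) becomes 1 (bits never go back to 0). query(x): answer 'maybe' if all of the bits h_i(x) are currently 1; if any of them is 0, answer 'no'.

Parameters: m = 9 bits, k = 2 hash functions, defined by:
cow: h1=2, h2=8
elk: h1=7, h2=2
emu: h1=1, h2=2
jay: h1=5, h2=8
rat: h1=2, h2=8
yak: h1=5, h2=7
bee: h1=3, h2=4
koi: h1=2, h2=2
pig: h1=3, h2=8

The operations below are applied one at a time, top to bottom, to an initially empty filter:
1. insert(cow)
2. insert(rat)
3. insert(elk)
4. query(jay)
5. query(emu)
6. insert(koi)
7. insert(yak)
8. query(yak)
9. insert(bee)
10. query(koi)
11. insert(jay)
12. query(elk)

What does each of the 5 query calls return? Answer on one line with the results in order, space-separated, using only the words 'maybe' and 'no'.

Answer: no no maybe maybe maybe

Derivation:
Start: bits=000000000
Op 1: insert cow -> sets bits 2 8 -> bits=001000001
Op 2: insert rat -> sets bits 2 8 -> bits=001000001
Op 3: insert elk -> sets bits 2 7 -> bits=001000011
Op 4: query jay -> checks bit5=0, bit8=1 (has a 0) -> no
Op 5: query emu -> checks bit1=0, bit2=1 (has a 0) -> no
Op 6: insert koi -> sets bits 2 -> bits=001000011
Op 7: insert yak -> sets bits 5 7 -> bits=001001011
Op 8: query yak -> checks bit5=1, bit7=1 (all 1) -> maybe
Op 9: insert bee -> sets bits 3 4 -> bits=001111011
Op 10: query koi -> checks bit2=1 (all 1) -> maybe
Op 11: insert jay -> sets bits 5 8 -> bits=001111011
Op 12: query elk -> checks bit2=1, bit7=1 (all 1) -> maybe
Query results in order: no no maybe maybe maybe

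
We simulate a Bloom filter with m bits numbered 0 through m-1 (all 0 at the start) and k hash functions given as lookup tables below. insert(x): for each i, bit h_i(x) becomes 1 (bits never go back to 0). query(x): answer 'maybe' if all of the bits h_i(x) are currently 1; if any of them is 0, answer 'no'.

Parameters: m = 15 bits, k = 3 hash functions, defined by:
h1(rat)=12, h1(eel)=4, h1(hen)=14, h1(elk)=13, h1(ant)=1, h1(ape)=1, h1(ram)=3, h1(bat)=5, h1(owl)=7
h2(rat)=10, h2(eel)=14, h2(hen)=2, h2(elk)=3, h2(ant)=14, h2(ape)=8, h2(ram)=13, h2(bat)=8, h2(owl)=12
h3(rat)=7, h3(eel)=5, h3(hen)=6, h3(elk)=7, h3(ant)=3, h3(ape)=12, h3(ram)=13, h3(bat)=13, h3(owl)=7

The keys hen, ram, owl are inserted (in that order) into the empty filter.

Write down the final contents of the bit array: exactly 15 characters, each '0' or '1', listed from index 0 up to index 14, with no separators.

Answer: 001100110000111

Derivation:
Start: bits=000000000000000
After insert 'hen': sets bits 2 6 14 -> bits=001000100000001
After insert 'ram': sets bits 3 13 -> bits=001100100000011
After insert 'owl': sets bits 7 12 -> bits=001100110000111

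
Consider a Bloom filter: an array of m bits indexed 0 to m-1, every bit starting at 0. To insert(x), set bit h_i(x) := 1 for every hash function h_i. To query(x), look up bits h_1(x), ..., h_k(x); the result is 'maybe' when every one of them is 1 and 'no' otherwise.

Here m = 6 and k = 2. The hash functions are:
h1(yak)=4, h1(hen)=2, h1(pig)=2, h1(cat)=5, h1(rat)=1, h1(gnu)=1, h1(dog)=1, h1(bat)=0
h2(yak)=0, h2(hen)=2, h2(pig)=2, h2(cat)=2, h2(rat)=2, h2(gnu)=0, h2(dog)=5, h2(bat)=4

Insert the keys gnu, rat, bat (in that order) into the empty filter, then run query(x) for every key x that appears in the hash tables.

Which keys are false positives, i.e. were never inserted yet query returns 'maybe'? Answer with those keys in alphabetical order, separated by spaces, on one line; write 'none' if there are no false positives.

Start: bits=000000
After insert 'gnu': sets bits 0 1 -> bits=110000
After insert 'rat': sets bits 1 2 -> bits=111000
After insert 'bat': sets bits 0 4 -> bits=111010
Not inserted: cat dog hen pig yak — query each against bits=111010:
query cat: checks bit2=1, bit5=0 (has a 0) -> no => not a false positive
query dog: checks bit1=1, bit5=0 (has a 0) -> no => not a false positive
query hen: checks bit2=1 (all 1) -> maybe => FALSE POSITIVE
query pig: checks bit2=1 (all 1) -> maybe => FALSE POSITIVE
query yak: checks bit0=1, bit4=1 (all 1) -> maybe => FALSE POSITIVE
False positives (alphabetical): hen pig yak

Answer: hen pig yak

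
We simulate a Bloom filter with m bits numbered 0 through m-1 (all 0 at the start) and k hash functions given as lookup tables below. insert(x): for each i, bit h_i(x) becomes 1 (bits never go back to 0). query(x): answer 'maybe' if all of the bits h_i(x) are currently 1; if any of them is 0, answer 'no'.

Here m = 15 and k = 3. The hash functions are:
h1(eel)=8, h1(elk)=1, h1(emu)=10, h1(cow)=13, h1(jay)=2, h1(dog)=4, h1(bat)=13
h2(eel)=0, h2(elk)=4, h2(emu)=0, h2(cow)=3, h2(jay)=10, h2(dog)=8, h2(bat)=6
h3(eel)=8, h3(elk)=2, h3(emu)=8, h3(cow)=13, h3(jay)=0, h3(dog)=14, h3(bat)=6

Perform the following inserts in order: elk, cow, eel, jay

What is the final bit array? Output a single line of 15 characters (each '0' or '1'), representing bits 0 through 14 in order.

Answer: 111110001010010

Derivation:
Start: bits=000000000000000
After insert 'elk': sets bits 1 2 4 -> bits=011010000000000
After insert 'cow': sets bits 3 13 -> bits=011110000000010
After insert 'eel': sets bits 0 8 -> bits=111110001000010
After insert 'jay': sets bits 0 2 10 -> bits=111110001010010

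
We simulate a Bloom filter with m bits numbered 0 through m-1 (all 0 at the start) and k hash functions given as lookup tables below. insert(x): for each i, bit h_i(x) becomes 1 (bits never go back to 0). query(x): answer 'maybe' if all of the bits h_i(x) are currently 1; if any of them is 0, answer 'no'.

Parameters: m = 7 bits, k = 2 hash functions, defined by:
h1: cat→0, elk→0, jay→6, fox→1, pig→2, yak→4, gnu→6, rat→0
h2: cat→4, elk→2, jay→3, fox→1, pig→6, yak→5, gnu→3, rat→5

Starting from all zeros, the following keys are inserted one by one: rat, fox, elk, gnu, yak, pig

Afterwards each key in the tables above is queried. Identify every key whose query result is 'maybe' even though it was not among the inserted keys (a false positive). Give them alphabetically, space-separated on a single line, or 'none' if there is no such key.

Answer: cat jay

Derivation:
Start: bits=0000000
After insert 'rat': sets bits 0 5 -> bits=1000010
After insert 'fox': sets bits 1 -> bits=1100010
After insert 'elk': sets bits 0 2 -> bits=1110010
After insert 'gnu': sets bits 3 6 -> bits=1111011
After insert 'yak': sets bits 4 5 -> bits=1111111
After insert 'pig': sets bits 2 6 -> bits=1111111
Not inserted: cat jay — query each against bits=1111111:
query cat: checks bit0=1, bit4=1 (all 1) -> maybe => FALSE POSITIVE
query jay: checks bit3=1, bit6=1 (all 1) -> maybe => FALSE POSITIVE
False positives (alphabetical): cat jay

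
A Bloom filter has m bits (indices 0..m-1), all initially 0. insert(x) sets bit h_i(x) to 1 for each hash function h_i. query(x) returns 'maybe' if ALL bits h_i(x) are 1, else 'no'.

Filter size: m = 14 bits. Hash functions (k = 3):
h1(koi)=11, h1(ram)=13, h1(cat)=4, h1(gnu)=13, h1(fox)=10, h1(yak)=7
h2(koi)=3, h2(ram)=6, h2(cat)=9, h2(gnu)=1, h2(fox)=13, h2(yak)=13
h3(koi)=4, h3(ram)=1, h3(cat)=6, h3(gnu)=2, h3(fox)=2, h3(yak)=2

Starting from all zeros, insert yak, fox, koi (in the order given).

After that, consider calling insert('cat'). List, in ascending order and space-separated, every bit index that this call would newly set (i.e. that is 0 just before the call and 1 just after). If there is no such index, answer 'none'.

Answer: 6 9

Derivation:
Start: bits=00000000000000
After insert 'yak': sets bits 2 7 13 -> bits=00100001000001
After insert 'fox': sets bits 2 10 13 -> bits=00100001001001
After insert 'koi': sets bits 3 4 11 -> bits=00111001001101
insert 'cat' would touch bits 4 6 9; currently bit4=1, bit6=0, bit9=0
Bits that are 0 among those (would change 0->1): 6 9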